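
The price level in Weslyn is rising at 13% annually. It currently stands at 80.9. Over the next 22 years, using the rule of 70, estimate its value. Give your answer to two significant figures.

approximately 1400

Doubling time ≈ 70/13 = 5.38 years.
22 years is 22/5.38 ≈ 4.09 doublings, a factor of 2^4.09 ≈ 17.03.
80.9 × 17.03 ≈ 1400.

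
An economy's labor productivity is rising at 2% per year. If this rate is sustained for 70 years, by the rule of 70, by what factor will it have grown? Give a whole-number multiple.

Doubling time ≈ 70/2 = 35.00 years.
70/35.00 ≈ 2 doublings, so about 2^2 = 4×.

around 4 times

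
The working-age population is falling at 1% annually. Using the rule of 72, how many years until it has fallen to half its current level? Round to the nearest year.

roughly 72 years

Halving time ≈ 72 / 1 = 72.00 → 72 years.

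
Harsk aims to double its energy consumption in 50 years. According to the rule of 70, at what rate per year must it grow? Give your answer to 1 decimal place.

around 1.4% per year

70 / 50 ≈ 1.40, so about 1.4% per year.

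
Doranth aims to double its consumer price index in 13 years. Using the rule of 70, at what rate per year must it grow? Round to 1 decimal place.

≈ 5.4% per year

70 / 13 ≈ 5.38, so about 5.4% per year.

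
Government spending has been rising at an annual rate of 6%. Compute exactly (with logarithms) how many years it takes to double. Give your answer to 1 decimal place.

t = ln(2) / ln(1 + 0.06) = 0.6931 / 0.058269 ≈ 11.89.

11.9 years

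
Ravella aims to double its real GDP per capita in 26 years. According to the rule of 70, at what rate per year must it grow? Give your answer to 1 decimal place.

around 2.7%

70 / 26 ≈ 2.69, so about 2.7% per year.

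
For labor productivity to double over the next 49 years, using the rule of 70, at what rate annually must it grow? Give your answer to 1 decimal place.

70 / 49 ≈ 1.43, so about 1.4% annually.

1.4% annually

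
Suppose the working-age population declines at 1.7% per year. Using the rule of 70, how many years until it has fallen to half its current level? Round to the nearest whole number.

approximately 41 years

Falling at 1.7%, it halves about every 70/1.7 = 41.18 years.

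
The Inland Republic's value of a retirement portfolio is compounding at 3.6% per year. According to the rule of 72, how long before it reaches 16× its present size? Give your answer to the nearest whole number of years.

At 3.6% it doubles every 72/3.6 ≈ 20.00 years.
16 = 2^4, so 4 doublings → 80 years.

about 80 years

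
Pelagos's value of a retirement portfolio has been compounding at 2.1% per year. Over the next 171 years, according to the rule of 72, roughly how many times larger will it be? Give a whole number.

about 32 times

72/2.1 ≈ 34.29 years per doubling.
171 years fits 5 doublings: 2^5 = 32.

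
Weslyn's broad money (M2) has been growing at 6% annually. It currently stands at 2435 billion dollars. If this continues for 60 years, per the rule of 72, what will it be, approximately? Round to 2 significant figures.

It doubles every 72/6 ≈ 12.00 years, so 60 years is 5.00 doublings.
2^5.00 ≈ 32.00; 2435 × 32.00 ≈ 78000 billion dollars.

about 78000 billion dollars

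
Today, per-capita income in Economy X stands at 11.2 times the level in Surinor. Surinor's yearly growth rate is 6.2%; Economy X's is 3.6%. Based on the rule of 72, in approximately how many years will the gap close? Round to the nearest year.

The growth-rate gap is 6.2% − 3.6% = 2.6 percentage points.
So the ratio between them halves every 72/2.6 ≈ 27.69 years.
An 11.2 times gap takes log₂(11.2) ≈ 3.49 halvings to close: 3.49 × 27.69 ≈ 97 years.

about 97 years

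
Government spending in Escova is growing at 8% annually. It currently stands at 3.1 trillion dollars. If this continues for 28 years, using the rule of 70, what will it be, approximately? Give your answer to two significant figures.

Doubling time ≈ 70/8 = 8.75 years.
28 years is 28/8.75 ≈ 3.20 doublings, a factor of 2^3.20 ≈ 9.19.
3.1 × 9.19 ≈ 28 trillion dollars.

roughly 28 trillion dollars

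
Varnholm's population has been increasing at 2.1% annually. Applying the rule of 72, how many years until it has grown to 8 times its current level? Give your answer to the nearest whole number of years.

One doubling takes 72/2.1 = 34.29 years.
Getting to 8× needs 3 doublings: 3 × 34.29 ≈ 103 years.

103 years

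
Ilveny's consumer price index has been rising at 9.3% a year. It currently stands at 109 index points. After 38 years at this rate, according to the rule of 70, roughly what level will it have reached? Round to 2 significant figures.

3600 index points

It doubles every 70/9.3 ≈ 7.53 years, so 38 years is 5.05 doublings.
2^5.05 ≈ 33.13; 109 × 33.13 ≈ 3600 index points.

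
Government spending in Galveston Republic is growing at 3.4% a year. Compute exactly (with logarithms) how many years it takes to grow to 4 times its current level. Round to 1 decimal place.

t = ln(4) / ln(1 + 0.034) = 1.3863 / 0.033435 ≈ 41.46.

41.5 years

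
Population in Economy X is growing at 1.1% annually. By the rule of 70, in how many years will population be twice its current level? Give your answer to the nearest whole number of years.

about 64 years

At 1.1%, doubling takes about 70/1.1 = 63.64 years.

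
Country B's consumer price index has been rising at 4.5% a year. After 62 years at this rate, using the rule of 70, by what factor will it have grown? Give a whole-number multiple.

approximately 16 times

At 4.5% one doubling takes ≈ 15.56 years; 62 years is 4 of them, so ×16.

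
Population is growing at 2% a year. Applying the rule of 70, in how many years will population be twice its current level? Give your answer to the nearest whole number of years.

At 2%, doubling takes about 70/2 = 35.00 years.

≈ 35 years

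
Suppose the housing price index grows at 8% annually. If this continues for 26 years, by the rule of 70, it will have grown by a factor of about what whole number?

At 8% one doubling takes ≈ 8.75 years; 26 years is 3 of them, so ×8.

about 8 times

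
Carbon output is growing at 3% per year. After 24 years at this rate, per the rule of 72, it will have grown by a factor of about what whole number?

approximately 2 times

72/3 ≈ 24.00 years per doubling.
24 years fits 1 doubling: 2^1 = 2.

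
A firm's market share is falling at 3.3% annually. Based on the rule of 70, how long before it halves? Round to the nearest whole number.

approximately 21 years

Halving time ≈ 70 / 3.3 = 21.21 → 21 years.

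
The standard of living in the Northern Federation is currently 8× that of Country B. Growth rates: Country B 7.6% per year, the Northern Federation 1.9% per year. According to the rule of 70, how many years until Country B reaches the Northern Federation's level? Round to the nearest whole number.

The growth-rate gap is 7.6% − 1.9% = 5.7 percentage points.
So the ratio between them halves every 70/5.7 ≈ 12.28 years.
An 8× gap closes after 3 halvings: 3 × 12.28 ≈ 37 years.

around 37 years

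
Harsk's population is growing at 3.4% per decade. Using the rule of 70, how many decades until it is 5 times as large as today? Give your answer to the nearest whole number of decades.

roughly 48 decades

At 3.4% it doubles every 70/3.4 ≈ 20.59 decades.
5× is log₂ 5 ≈ 2.32 doublings, so ≈ 2.32 × 20.59 = 48 decades.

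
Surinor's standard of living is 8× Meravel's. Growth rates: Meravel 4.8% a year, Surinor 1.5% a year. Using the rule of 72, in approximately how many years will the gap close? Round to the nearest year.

The growth-rate gap is 4.8% − 1.5% = 3.3 percentage points.
So the ratio between them halves every 72/3.3 ≈ 21.82 years.
An 8× gap closes after 3 halvings: 3 × 21.82 ≈ 65 years.

65 years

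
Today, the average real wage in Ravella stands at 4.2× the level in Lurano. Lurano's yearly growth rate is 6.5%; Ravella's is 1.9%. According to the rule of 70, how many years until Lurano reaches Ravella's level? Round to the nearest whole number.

≈ 32 years

The growth-rate gap is 6.5% − 1.9% = 4.6 percentage points.
So the ratio between them halves every 70/4.6 ≈ 15.22 years.
A 4.2× gap takes log₂(4.2) ≈ 2.07 halvings to close: 2.07 × 15.22 ≈ 32 years.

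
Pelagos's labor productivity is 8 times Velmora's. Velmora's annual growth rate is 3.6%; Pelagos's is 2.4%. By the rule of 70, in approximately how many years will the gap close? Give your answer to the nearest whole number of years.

roughly 175 years

What matters is the difference: 1.2 pp.
Rule of 70 on the gap: the ratio halves every 70/1.2 ≈ 58.33 years.
An 8 times gap closes after 3 halvings: 3 × 58.33 ≈ 175 years.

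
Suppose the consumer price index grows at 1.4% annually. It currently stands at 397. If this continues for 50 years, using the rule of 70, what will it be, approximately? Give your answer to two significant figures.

It doubles every 70/1.4 ≈ 50.00 years, so 50 years is 1.00 doublings.
2^1.00 ≈ 2.00; 397 × 2.00 ≈ 790.

about 790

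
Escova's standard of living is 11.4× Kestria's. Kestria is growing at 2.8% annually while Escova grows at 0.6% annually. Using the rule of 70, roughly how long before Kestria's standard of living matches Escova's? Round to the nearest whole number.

What matters is the difference: 2.2 pp.
Rule of 70 on the gap: the ratio halves every 70/2.2 ≈ 31.82 years.
An 11.4× gap takes log₂(11.4) ≈ 3.51 halvings to close: 3.51 × 31.82 ≈ 112 years.

around 112 years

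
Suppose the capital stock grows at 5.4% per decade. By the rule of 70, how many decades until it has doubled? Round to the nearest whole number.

Doubling time ≈ 70 / 5.4 = 12.96 decades.

≈ 13 decades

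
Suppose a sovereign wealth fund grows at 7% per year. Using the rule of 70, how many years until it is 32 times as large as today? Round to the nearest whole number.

One doubling takes 70/7 = 10.00 years.
32 = 2^5, so 5 doublings → 50 years.

approximately 50 years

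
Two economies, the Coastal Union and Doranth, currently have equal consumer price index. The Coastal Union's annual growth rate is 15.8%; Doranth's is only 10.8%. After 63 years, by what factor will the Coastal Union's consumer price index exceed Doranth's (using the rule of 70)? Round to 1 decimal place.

Rate gap = 15.8% − 10.8% = 5 points.
The ratio doubles every 70/5 ≈ 14.00 years.
63/14.00 ≈ 4.50 doublings → ratio ≈ 2^4.50 ≈ 22.6.

around 22.6 times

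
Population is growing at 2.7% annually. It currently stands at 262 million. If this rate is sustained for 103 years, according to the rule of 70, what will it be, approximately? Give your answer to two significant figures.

It doubles every 70/2.7 ≈ 25.93 years, so 103 years is 3.97 doublings.
2^3.97 ≈ 15.67; 262 × 15.67 ≈ 4100 million.

≈ 4100 million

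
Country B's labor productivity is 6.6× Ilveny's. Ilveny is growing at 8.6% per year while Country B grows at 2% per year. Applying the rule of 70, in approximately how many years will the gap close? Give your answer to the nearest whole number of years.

Ilveny gains on Country B at 8.6% − 2% = 6.6 points a year.
At that relative rate the gap halves every 70/6.6 ≈ 10.61 years.
A 6.6× gap takes log₂(6.6) ≈ 2.72 halvings to close: 2.72 × 10.61 ≈ 29 years.

29 years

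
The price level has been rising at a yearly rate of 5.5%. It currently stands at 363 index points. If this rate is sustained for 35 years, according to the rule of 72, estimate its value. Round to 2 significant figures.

It doubles every 72/5.5 ≈ 13.09 years, so 35 years is 2.67 doublings.
2^2.67 ≈ 6.36; 363 × 6.36 ≈ 2300 index points.

roughly 2300 index points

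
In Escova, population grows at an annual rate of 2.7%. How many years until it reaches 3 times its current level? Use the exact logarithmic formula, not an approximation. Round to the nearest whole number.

t = ln(3) / ln(1 + 0.027) = 1.0986 / 0.026642 ≈ 41.24.
≈ 41 years.

41 years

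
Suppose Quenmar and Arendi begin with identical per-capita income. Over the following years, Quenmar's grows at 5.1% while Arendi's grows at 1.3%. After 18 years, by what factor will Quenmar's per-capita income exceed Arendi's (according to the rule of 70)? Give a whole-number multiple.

approximately 2 times

Rate gap = 5.1% − 1.3% = 3.8 points.
The ratio doubles every 70/3.8 ≈ 18.42 years.
18/18.42 ≈ 0.98 doublings → ratio ≈ 2^0.98 ≈ 2.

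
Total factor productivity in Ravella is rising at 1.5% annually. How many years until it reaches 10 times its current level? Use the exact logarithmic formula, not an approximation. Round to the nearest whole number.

155 years

t = ln(10) / ln(1 + 0.015) = 2.3026 / 0.014889 ≈ 154.65.
≈ 155 years.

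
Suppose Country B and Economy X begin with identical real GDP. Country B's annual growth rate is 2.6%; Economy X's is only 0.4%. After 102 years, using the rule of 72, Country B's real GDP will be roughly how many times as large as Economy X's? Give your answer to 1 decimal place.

roughly 8.7 times

Rate gap = 2.6% − 0.4% = 2.2 points.
The ratio doubles every 72/2.2 ≈ 32.73 years.
102/32.73 ≈ 3.12 doublings → ratio ≈ 2^3.12 ≈ 8.7.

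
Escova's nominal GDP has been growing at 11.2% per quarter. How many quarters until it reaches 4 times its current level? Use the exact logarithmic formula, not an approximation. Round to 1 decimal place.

t = ln(4) / ln(1 + 0.112) = 1.3863 / 0.106160 ≈ 13.06.

13.1 quarters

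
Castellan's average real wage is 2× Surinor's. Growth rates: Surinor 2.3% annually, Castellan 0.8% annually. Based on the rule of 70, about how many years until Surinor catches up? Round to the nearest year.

≈ 47 years

The growth-rate gap is 2.3% − 0.8% = 1.5 percentage points.
So the ratio between them halves every 70/1.5 ≈ 46.67 years.
A 2× gap closes after 1 halving: 1 × 46.67 ≈ 47 years.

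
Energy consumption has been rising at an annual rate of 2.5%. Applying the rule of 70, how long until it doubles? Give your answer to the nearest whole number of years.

approximately 28 years

Doubling time ≈ 70 / 2.5 = 28.00 years.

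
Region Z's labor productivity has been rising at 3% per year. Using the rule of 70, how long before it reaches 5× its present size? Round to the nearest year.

54 years

One doubling takes 70/3 = 23.33 years.
Reaching 5× takes log₂(5) ≈ 2.32 doublings.
2.32 × 23.33 ≈ 54 years.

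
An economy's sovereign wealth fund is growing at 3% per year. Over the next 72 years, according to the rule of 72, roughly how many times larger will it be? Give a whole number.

At 3% one doubling takes ≈ 24.00 years; 72 years is 3 of them, so ×8.

roughly 8 times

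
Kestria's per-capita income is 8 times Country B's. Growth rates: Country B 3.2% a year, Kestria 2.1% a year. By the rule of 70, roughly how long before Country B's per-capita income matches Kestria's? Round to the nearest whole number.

about 191 years

What matters is the difference: 1.1 pp.
Rule of 70 on the gap: the ratio halves every 70/1.1 ≈ 63.64 years.
An 8 times gap closes after 3 halvings: 3 × 63.64 ≈ 191 years.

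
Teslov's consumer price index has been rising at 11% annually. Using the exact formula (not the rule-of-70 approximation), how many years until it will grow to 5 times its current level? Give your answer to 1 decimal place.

15.4 years

t = ln(5) / ln(1 + 0.11) = 1.6094 / 0.104360 ≈ 15.42.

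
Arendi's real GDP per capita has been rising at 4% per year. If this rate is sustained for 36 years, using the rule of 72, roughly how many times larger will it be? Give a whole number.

72/4 ≈ 18.00 years per doubling.
36 years fits 2 doublings: 2^2 = 4.

4 times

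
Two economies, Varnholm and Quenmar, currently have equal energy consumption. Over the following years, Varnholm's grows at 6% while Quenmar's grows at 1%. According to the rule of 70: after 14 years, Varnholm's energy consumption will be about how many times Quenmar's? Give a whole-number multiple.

Rate gap = 6% − 1% = 5 points.
The ratio doubles every 70/5 ≈ 14.00 years.
14/14.00 ≈ 1.00 doublings → ratio ≈ 2^1.00 ≈ 2.

2 times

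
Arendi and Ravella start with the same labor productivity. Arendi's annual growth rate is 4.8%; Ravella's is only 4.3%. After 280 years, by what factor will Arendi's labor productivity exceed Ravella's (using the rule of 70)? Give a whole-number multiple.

4 times

Arendi pulls ahead at 0.5 pp per year, so the ratio doubles every 70/0.5 ≈ 140.00 years.
In 280 years that's 2.00 doublings: 2^2.00 ≈ 4.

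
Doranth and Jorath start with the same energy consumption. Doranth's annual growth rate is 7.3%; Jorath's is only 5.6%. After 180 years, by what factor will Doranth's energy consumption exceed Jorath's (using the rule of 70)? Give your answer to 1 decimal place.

around 20.7 times

Doranth pulls ahead at 1.7 pp per year, so the ratio doubles every 70/1.7 ≈ 41.18 years.
In 180 years that's 4.37 doublings: 2^4.37 ≈ 20.7.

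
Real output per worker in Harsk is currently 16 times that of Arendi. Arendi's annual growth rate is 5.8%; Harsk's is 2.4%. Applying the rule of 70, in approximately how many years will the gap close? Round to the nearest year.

The growth-rate gap is 5.8% − 2.4% = 3.4 percentage points.
So the ratio between them halves every 70/3.4 ≈ 20.59 years.
A 16 times gap closes after 4 halvings: 4 × 20.59 ≈ 82 years.

82 years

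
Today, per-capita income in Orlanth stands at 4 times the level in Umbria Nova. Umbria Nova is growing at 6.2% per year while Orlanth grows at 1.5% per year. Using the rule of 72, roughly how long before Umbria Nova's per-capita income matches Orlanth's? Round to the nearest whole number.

The growth-rate gap is 6.2% − 1.5% = 4.7 percentage points.
So the ratio between them halves every 72/4.7 ≈ 15.32 years.
A 4 times gap closes after 2 halvings: 2 × 15.32 ≈ 31 years.

roughly 31 years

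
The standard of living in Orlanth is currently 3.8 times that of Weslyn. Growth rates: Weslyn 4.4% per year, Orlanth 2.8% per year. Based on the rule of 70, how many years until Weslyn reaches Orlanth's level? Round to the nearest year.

about 84 years

What matters is the difference: 1.6 pp.
Rule of 70 on the gap: the ratio halves every 70/1.6 ≈ 43.75 years.
A 3.8 times gap takes log₂(3.8) ≈ 1.93 halvings to close: 1.93 × 43.75 ≈ 84 years.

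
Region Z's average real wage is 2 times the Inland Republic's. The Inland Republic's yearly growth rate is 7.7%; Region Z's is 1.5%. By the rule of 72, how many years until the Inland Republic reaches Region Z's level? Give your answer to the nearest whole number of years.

about 12 years

The growth-rate gap is 7.7% − 1.5% = 6.2 percentage points.
So the ratio between them halves every 72/6.2 ≈ 11.61 years.
A 2 times gap closes after 1 halving: 1 × 11.61 ≈ 12 years.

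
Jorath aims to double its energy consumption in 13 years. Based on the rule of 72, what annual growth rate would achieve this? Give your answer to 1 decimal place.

72 / 13 ≈ 5.54, so about 5.5% annually.

≈ 5.5%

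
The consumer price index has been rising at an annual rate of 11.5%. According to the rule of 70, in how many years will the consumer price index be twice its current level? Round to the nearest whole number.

70/11.5 ≈ 6.09, so it doubles roughly every 6 years.

approximately 6 years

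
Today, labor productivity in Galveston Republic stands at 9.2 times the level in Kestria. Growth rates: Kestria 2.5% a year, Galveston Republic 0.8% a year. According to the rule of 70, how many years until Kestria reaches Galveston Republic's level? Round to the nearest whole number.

around 132 years

What matters is the difference: 1.7 pp.
Rule of 70 on the gap: the ratio halves every 70/1.7 ≈ 41.18 years.
A 9.2 times gap takes log₂(9.2) ≈ 3.20 halvings to close: 3.20 × 41.18 ≈ 132 years.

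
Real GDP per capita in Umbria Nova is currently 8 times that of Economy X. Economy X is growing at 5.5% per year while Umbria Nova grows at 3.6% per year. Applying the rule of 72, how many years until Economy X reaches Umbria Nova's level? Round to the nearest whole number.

114 years

What matters is the difference: 1.9 pp.
Rule of 72 on the gap: the ratio halves every 72/1.9 ≈ 37.89 years.
An 8 times gap closes after 3 halvings: 3 × 37.89 ≈ 114 years.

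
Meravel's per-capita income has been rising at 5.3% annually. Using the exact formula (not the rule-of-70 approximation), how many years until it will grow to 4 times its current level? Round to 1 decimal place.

26.8 years

t = ln(4) / ln(1 + 0.053) = 1.3863 / 0.051643 ≈ 26.84.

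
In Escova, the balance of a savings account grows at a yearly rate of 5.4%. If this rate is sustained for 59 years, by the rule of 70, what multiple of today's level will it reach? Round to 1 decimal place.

Doubles every ≈ 12.96 years (70/5.4).
59 years is 4.55 doublings; 2^4.55 ≈ 23.4×.

about 23.4 times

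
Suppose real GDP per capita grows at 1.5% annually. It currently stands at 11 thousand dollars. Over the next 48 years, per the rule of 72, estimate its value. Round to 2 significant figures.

around 22 thousand dollars

It doubles every 72/1.5 ≈ 48.00 years, so 48 years is 1.00 doublings.
2^1.00 ≈ 2.00; 11 × 2.00 ≈ 22 thousand dollars.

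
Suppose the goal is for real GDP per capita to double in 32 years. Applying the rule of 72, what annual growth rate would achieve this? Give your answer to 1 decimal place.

≈ 2.3%

72 / 32 ≈ 2.25, so about 2.3% a year.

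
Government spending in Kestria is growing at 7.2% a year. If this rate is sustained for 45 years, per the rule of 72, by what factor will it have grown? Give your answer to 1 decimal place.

roughly 22.6 times

Doubles every ≈ 10.00 years (72/7.2).
45 years is 4.50 doublings; 2^4.50 ≈ 22.6×.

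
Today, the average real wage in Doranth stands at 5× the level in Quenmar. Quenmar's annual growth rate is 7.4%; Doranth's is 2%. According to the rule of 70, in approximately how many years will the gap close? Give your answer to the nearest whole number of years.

The growth-rate gap is 7.4% − 2% = 5.4 percentage points.
So the ratio between them halves every 70/5.4 ≈ 12.96 years.
A 5× gap takes log₂(5) ≈ 2.32 halvings to close: 2.32 × 12.96 ≈ 30 years.

30 years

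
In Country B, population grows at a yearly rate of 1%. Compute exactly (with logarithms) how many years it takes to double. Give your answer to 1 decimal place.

69.7 years

t = ln(2) / ln(1 + 0.01) = 0.6931 / 0.009950 ≈ 69.66.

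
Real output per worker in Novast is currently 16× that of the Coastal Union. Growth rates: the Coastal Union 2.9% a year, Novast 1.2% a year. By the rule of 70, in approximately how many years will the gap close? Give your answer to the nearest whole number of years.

What matters is the difference: 1.7 pp.
Rule of 70 on the gap: the ratio halves every 70/1.7 ≈ 41.18 years.
A 16× gap closes after 4 halvings: 4 × 41.18 ≈ 165 years.

≈ 165 years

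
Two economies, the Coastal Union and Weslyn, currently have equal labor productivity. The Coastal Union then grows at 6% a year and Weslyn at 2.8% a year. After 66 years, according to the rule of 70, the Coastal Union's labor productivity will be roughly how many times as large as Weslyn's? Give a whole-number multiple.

roughly 8 times

the Coastal Union pulls ahead at 3.2 pp per year, so the ratio doubles every 70/3.2 ≈ 21.88 years.
In 66 years that's 3.02 doublings: 2^3.02 ≈ 8.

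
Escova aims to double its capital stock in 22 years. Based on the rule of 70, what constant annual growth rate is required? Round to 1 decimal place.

about 3.2% annually

70 / 22 ≈ 3.18, so about 3.2% annually.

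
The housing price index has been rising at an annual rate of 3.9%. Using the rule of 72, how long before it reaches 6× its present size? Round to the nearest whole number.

48 years

One doubling takes 72/3.9 = 18.46 years.
6× is log₂ 6 ≈ 2.58 doublings, so ≈ 2.58 × 18.46 = 48 years.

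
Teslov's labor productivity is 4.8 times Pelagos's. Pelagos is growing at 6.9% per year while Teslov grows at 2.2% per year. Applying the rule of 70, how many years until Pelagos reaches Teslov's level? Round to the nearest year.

34 years

What matters is the difference: 4.7 pp.
Rule of 70 on the gap: the ratio halves every 70/4.7 ≈ 14.89 years.
A 4.8 times gap takes log₂(4.8) ≈ 2.26 halvings to close: 2.26 × 14.89 ≈ 34 years.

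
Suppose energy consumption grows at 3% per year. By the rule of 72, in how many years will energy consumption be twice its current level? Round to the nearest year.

around 24 years

At 3%, doubling takes about 72/3 = 24.00 years.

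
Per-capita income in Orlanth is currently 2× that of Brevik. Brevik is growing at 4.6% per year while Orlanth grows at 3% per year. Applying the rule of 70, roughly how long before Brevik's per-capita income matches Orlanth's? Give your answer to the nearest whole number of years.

approximately 44 years

The growth-rate gap is 4.6% − 3% = 1.6 percentage points.
So the ratio between them halves every 70/1.6 ≈ 43.75 years.
A 2× gap closes after 1 halving: 1 × 43.75 ≈ 44 years.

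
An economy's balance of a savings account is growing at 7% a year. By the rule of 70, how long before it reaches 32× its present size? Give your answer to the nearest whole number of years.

One doubling takes 70/7 = 10.00 years.
32× is 5 doublings, so 5 × 10.00 ≈ 50 years.

50 years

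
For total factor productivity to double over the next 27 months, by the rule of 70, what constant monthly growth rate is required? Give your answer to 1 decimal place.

roughly 2.6%

70 / 27 ≈ 2.59, so about 2.6% per month.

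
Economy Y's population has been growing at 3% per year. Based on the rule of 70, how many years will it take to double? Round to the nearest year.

23 years

Doubling time ≈ 70 / 3 = 23.33 years.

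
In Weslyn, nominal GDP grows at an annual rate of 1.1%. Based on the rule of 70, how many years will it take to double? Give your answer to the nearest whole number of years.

Doubling time ≈ 70 / 1.1 = 63.64 years.

roughly 64 years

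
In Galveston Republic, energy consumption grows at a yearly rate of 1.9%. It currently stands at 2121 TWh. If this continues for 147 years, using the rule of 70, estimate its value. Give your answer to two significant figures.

≈ 34000 TWh

Doubling time ≈ 70/1.9 = 36.84 years.
147 years is 147/36.84 ≈ 3.99 doublings, a factor of 2^3.99 ≈ 15.89.
2121 × 15.89 ≈ 34000 TWh.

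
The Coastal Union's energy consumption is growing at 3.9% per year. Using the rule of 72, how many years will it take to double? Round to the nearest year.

At 3.9%, doubling takes about 72/3.9 = 18.46 years.

roughly 18 years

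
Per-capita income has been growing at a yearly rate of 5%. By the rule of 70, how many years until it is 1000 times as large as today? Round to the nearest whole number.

One doubling takes 70/5 = 14.00 years.
Reaching 1000× takes log₂(1000) ≈ 9.97 doublings.
9.97 × 14.00 ≈ 140 years.

approximately 140 years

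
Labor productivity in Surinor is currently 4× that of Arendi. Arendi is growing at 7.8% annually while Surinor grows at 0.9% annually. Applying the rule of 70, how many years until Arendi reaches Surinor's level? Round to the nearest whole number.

approximately 20 years

The growth-rate gap is 7.8% − 0.9% = 6.9 percentage points.
So the ratio between them halves every 70/6.9 ≈ 10.14 years.
A 4× gap closes after 2 halvings: 2 × 10.14 ≈ 20 years.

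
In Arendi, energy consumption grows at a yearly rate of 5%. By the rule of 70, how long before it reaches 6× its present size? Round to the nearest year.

One doubling takes 70/5 = 14.00 years.
Reaching 6× takes log₂(6) ≈ 2.58 doublings.
2.58 × 14.00 ≈ 36 years.

approximately 36 years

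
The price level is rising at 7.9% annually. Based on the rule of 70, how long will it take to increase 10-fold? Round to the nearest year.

around 29 years

One doubling takes 70/7.9 = 8.86 years.
Reaching 10× takes log₂(10) ≈ 3.32 doublings.
3.32 × 8.86 ≈ 29 years.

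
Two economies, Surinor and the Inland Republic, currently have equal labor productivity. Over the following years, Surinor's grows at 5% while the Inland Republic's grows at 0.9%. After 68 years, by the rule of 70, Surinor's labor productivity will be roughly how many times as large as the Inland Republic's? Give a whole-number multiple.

around 16 times

Only the 4.1-point difference matters.
70/4.1 ≈ 17.07 years per doubling of the ratio; 68 years gives 3.98 doublings, so ≈ 16×.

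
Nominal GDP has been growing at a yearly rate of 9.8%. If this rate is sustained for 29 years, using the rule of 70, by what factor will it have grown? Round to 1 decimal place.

approximately 16.7 times

Doubles every ≈ 7.14 years (70/9.8).
29 years is 4.06 doublings; 2^4.06 ≈ 16.7×.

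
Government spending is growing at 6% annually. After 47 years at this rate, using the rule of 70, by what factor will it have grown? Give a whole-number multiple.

Doubling time ≈ 70/6 = 11.67 years.
47/11.67 ≈ 4 doublings, so about 2^4 = 16×.

roughly 16 times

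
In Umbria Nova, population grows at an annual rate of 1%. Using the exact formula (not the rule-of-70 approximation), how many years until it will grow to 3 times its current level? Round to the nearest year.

110 years

t = ln(3) / ln(1 + 0.01) = 1.0986 / 0.009950 ≈ 110.41.
≈ 110 years.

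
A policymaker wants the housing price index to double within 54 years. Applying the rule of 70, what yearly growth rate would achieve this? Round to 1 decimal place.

70 / 54 ≈ 1.30, so about 1.3% per year.

about 1.3%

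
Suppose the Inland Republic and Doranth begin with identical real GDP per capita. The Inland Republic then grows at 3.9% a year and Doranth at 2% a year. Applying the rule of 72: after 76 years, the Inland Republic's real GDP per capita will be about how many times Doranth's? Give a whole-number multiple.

about 4 times

the Inland Republic pulls ahead at 1.9 pp per year, so the ratio doubles every 72/1.9 ≈ 37.89 years.
In 76 years that's 2.01 doublings: 2^2.01 ≈ 4.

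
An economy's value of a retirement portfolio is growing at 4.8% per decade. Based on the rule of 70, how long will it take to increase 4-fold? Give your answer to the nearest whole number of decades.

Doubling time ≈ 70/4.8 = 14.58 decades.
4 = 2^2, so 2 doublings → 29 decades.

29 decades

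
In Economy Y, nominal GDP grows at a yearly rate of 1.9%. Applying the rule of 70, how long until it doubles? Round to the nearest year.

around 37 years

70/1.9 ≈ 36.84, so it doubles roughly every 37 years.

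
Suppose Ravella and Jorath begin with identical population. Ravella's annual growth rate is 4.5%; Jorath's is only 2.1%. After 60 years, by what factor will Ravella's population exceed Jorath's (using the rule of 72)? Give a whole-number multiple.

≈ 4 times

Only the 2.4-point difference matters.
72/2.4 ≈ 30.00 years per doubling of the ratio; 60 years gives 2.00 doublings, so ≈ 4×.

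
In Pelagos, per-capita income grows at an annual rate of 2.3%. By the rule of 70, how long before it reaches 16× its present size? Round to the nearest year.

approximately 122 years

At 2.3% it doubles every 70/2.3 ≈ 30.43 years.
16 = 2^4, so 4 doublings → 122 years.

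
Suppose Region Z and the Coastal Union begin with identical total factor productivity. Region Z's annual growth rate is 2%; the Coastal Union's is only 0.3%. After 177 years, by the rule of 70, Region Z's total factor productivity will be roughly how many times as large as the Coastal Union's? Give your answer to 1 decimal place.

Region Z pulls ahead at 1.7 pp per year, so the ratio doubles every 70/1.7 ≈ 41.18 years.
In 177 years that's 4.30 doublings: 2^4.30 ≈ 19.7.

roughly 19.7 times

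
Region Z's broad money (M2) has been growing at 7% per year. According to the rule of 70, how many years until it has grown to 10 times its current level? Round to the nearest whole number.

One doubling takes 70/7 = 10.00 years.
10× is log₂ 10 ≈ 3.32 doublings, so ≈ 3.32 × 10.00 = 33 years.

roughly 33 years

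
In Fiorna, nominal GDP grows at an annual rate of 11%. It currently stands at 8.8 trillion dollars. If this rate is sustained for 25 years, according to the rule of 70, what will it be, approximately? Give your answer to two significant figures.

Doubling time ≈ 70/11 = 6.36 years.
25 years is 25/6.36 ≈ 3.93 doublings, a factor of 2^3.93 ≈ 15.24.
8.8 × 15.24 ≈ 130 trillion dollars.

roughly 130 trillion dollars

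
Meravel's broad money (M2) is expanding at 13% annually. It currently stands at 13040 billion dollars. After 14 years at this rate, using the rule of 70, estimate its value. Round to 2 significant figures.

Doubling time ≈ 70/13 = 5.38 years.
14 years is 14/5.38 ≈ 2.60 doublings, a factor of 2^2.60 ≈ 6.06.
13040 × 6.06 ≈ 79000 billion dollars.

79000 billion dollars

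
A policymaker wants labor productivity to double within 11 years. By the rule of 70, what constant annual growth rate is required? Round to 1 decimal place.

70 / 11 ≈ 6.36, so about 6.4% annually.

around 6.4%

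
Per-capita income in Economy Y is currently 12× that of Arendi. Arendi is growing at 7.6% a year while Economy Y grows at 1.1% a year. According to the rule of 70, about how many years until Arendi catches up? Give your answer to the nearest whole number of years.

What matters is the difference: 6.5 pp.
Rule of 70 on the gap: the ratio halves every 70/6.5 ≈ 10.77 years.
A 12× gap takes log₂(12) ≈ 3.58 halvings to close: 3.58 × 10.77 ≈ 39 years.

about 39 years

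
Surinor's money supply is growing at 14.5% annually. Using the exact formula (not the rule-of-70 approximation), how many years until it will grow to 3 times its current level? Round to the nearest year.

t = ln(3) / ln(1 + 0.145) = 1.0986 / 0.135405 ≈ 8.11.
≈ 8 years.

8 years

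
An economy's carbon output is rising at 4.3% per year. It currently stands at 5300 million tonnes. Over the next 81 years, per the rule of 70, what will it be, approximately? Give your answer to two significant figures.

It doubles every 70/4.3 ≈ 16.28 years, so 81 years is 4.98 doublings.
2^4.98 ≈ 31.56; 5300 × 31.56 ≈ 170000 million tonnes.

around 170000 million tonnes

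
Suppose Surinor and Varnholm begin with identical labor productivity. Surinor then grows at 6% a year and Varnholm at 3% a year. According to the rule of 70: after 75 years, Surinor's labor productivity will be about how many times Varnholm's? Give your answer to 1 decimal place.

≈ 9.3 times

Only the 3-point difference matters.
70/3 ≈ 23.33 years per doubling of the ratio; 75 years gives 3.21 doublings, so ≈ 9.3×.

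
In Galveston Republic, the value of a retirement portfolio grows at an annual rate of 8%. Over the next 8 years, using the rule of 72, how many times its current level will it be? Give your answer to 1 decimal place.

around 1.9 times

Doubles every ≈ 9.00 years (72/8).
8 years is 0.89 doublings; 2^0.89 ≈ 1.9×.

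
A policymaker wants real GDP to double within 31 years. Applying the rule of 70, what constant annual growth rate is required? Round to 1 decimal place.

roughly 2.3%

70 / 31 ≈ 2.26, so about 2.3% annually.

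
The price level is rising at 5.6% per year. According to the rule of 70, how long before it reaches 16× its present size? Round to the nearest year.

roughly 50 years

One doubling takes 70/5.6 = 12.50 years.
Getting to 16× needs 4 doublings: 4 × 12.50 ≈ 50 years.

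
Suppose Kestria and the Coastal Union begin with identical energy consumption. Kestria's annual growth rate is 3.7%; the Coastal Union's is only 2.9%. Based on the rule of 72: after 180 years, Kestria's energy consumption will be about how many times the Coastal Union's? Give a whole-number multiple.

Only the 0.8-point difference matters.
72/0.8 ≈ 90.00 years per doubling of the ratio; 180 years gives 2.00 doublings, so ≈ 4×.

about 4 times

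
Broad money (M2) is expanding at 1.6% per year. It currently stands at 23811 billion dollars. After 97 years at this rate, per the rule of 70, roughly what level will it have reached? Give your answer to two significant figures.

roughly 110000 billion dollars

It doubles every 70/1.6 ≈ 43.75 years, so 97 years is 2.22 doublings.
2^2.22 ≈ 4.66; 23811 × 4.66 ≈ 110000 billion dollars.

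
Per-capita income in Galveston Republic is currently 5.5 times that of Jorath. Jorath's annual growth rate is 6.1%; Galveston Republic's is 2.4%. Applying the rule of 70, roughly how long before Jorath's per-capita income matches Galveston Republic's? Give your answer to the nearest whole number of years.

approximately 47 years

What matters is the difference: 3.7 pp.
Rule of 70 on the gap: the ratio halves every 70/3.7 ≈ 18.92 years.
A 5.5 times gap takes log₂(5.5) ≈ 2.46 halvings to close: 2.46 × 18.92 ≈ 47 years.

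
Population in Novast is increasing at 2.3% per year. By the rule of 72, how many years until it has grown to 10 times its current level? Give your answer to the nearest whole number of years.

One doubling takes 72/2.3 = 31.30 years.
10× is log₂ 10 ≈ 3.32 doublings, so ≈ 3.32 × 31.30 = 104 years.

roughly 104 years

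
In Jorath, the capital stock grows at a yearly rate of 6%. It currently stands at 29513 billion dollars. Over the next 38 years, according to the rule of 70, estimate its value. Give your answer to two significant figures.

Doubling time ≈ 70/6 = 11.67 years.
38 years is 38/11.67 ≈ 3.26 doublings, a factor of 2^3.26 ≈ 9.58.
29513 × 9.58 ≈ 280000 billion dollars.

about 280000 billion dollars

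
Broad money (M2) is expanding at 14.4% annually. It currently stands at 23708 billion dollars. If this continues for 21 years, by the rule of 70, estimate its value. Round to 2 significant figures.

It doubles every 70/14.4 ≈ 4.86 years, so 21 years is 4.32 doublings.
2^4.32 ≈ 19.97; 23708 × 19.97 ≈ 470000 billion dollars.

around 470000 billion dollars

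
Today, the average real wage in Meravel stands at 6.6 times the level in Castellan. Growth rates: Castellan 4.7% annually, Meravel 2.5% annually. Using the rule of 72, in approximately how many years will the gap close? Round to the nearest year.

≈ 89 years

The growth-rate gap is 4.7% − 2.5% = 2.2 percentage points.
So the ratio between them halves every 72/2.2 ≈ 32.73 years.
A 6.6 times gap takes log₂(6.6) ≈ 2.72 halvings to close: 2.72 × 32.73 ≈ 89 years.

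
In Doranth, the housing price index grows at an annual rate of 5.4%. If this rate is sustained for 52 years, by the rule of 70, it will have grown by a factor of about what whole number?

approximately 16 times

Doubling time ≈ 70/5.4 = 12.96 years.
52/12.96 ≈ 4 doublings, so about 2^4 = 16×.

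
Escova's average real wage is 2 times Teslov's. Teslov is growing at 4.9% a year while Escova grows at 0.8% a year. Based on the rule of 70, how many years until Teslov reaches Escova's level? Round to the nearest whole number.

roughly 17 years

What matters is the difference: 4.1 pp.
Rule of 70 on the gap: the ratio halves every 70/4.1 ≈ 17.07 years.
A 2 times gap closes after 1 halving: 1 × 17.07 ≈ 17 years.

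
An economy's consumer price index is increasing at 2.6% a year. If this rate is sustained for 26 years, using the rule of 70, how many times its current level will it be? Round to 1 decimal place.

Doubles every ≈ 26.92 years (70/2.6).
26 years is 0.97 doublings; 2^0.97 ≈ 2.0×.

around 2.0 times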